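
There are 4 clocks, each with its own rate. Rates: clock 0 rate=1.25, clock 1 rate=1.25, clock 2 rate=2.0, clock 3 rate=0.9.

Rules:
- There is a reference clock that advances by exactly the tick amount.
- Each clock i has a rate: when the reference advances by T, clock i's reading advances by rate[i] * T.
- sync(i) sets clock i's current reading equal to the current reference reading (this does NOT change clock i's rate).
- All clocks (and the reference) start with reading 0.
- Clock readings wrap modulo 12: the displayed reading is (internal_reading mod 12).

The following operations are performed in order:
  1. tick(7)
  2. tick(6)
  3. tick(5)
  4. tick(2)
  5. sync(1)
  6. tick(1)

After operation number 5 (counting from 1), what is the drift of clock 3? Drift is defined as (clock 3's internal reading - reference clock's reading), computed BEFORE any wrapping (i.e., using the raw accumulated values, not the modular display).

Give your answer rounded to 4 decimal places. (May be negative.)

Answer: -2.0000

Derivation:
After op 1 tick(7): ref=7.0000 raw=[8.7500 8.7500 14.0000 6.3000]
After op 2 tick(6): ref=13.0000 raw=[16.2500 16.2500 26.0000 11.7000]
After op 3 tick(5): ref=18.0000 raw=[22.5000 22.5000 36.0000 16.2000]
After op 4 tick(2): ref=20.0000 raw=[25.0000 25.0000 40.0000 18.0000]
After op 5 sync(1): ref=20.0000 raw=[25.0000 20.0000 40.0000 18.0000]
Drift of clock 3 after op 5: 18.0000 - 20.0000 = -2.0000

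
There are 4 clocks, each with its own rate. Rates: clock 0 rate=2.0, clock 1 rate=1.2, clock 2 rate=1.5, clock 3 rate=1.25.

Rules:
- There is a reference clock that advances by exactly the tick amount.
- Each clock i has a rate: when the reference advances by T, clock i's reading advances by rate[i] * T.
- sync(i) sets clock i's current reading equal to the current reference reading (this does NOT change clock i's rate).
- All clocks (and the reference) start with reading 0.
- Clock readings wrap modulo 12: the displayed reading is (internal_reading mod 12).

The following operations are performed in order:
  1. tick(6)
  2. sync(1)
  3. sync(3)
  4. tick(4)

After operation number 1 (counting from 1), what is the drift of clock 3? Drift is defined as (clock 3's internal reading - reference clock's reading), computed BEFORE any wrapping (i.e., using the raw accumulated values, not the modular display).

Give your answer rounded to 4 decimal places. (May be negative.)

After op 1 tick(6): ref=6.0000 raw=[12.0000 7.2000 9.0000 7.5000]
Drift of clock 3 after op 1: 7.5000 - 6.0000 = 1.5000

Answer: 1.5000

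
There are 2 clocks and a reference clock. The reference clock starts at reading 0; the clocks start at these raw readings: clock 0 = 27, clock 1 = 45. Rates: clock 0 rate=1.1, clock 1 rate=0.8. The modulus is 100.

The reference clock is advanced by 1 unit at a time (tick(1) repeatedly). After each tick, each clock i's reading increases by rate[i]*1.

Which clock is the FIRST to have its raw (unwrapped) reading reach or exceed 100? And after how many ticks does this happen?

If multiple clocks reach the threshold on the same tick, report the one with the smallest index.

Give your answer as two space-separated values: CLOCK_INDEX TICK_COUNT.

Answer: 0 67

Derivation:
clock 0: start=27, rate=1.1, needs 100-27 = 73; ticks = ceil(73/1.1) = ceil(66.3636) = 67; reading at tick 67 = 27 + 1.1*67 = 100.7000
clock 1: start=45, rate=0.8, needs 100-45 = 55; ticks = ceil(55/0.8) = ceil(68.7500) = 69; reading at tick 69 = 45 + 0.8*69 = 100.2000
Minimum tick count = 67; winners = [0]; smallest index = 0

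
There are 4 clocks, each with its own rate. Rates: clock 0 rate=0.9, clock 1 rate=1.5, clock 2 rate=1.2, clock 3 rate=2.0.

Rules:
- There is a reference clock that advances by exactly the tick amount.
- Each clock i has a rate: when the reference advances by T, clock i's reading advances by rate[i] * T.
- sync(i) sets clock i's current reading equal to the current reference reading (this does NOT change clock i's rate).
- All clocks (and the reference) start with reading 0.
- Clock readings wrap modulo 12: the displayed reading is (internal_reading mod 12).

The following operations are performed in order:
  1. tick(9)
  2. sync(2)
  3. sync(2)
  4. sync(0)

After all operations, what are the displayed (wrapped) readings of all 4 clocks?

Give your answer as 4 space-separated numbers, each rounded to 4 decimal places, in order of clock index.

After op 1 tick(9): ref=9.0000 raw=[8.1000 13.5000 10.8000 18.0000]
After op 2 sync(2): ref=9.0000 raw=[8.1000 13.5000 9.0000 18.0000]
After op 3 sync(2): ref=9.0000 raw=[8.1000 13.5000 9.0000 18.0000]
After op 4 sync(0): ref=9.0000 raw=[9.0000 13.5000 9.0000 18.0000]
Wrap final raw readings (mod 12): 9.0000 mod 12 = 9.0000; 13.5000 mod 12 = 1.5000; 9.0000 mod 12 = 9.0000; 18.0000 mod 12 = 6.0000

Answer: 9.0000 1.5000 9.0000 6.0000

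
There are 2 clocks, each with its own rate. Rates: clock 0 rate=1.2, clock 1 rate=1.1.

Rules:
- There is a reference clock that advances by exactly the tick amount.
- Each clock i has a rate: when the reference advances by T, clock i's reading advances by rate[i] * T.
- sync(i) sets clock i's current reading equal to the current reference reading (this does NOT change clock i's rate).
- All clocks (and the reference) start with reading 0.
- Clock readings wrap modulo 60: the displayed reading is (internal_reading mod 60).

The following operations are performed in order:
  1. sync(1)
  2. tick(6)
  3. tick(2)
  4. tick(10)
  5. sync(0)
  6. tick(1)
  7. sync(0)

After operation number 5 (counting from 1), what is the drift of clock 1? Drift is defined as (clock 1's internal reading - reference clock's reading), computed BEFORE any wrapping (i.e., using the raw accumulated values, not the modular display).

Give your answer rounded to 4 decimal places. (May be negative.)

After op 1 sync(1): ref=0.0000 raw=[0.0000 0.0000]
After op 2 tick(6): ref=6.0000 raw=[7.2000 6.6000]
After op 3 tick(2): ref=8.0000 raw=[9.6000 8.8000]
After op 4 tick(10): ref=18.0000 raw=[21.6000 19.8000]
After op 5 sync(0): ref=18.0000 raw=[18.0000 19.8000]
Drift of clock 1 after op 5: 19.8000 - 18.0000 = 1.8000

Answer: 1.8000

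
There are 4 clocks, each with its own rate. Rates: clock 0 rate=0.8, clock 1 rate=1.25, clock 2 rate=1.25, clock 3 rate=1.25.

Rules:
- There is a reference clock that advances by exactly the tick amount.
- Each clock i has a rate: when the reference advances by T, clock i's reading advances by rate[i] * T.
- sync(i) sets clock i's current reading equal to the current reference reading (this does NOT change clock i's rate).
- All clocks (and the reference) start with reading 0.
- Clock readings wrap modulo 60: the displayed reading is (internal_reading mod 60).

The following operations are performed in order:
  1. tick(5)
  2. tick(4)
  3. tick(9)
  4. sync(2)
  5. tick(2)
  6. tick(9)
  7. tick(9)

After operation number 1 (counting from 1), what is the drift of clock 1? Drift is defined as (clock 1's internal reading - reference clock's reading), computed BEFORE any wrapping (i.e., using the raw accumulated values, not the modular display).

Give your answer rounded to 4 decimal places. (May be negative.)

Answer: 1.2500

Derivation:
After op 1 tick(5): ref=5.0000 raw=[4.0000 6.2500 6.2500 6.2500]
Drift of clock 1 after op 1: 6.2500 - 5.0000 = 1.2500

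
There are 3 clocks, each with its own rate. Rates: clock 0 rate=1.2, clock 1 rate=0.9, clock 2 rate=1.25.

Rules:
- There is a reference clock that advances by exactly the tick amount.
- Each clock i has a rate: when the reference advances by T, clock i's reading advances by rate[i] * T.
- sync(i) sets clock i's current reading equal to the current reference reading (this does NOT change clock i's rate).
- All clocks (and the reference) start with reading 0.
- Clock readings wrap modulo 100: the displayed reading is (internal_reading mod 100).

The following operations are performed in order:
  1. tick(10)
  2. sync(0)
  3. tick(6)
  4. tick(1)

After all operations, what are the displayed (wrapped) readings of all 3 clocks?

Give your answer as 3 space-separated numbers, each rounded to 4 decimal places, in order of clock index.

After op 1 tick(10): ref=10.0000 raw=[12.0000 9.0000 12.5000]
After op 2 sync(0): ref=10.0000 raw=[10.0000 9.0000 12.5000]
After op 3 tick(6): ref=16.0000 raw=[17.2000 14.4000 20.0000]
After op 4 tick(1): ref=17.0000 raw=[18.4000 15.3000 21.2500]
Wrap final raw readings (mod 100): 18.4000 mod 100 = 18.4000; 15.3000 mod 100 = 15.3000; 21.2500 mod 100 = 21.2500

Answer: 18.4000 15.3000 21.2500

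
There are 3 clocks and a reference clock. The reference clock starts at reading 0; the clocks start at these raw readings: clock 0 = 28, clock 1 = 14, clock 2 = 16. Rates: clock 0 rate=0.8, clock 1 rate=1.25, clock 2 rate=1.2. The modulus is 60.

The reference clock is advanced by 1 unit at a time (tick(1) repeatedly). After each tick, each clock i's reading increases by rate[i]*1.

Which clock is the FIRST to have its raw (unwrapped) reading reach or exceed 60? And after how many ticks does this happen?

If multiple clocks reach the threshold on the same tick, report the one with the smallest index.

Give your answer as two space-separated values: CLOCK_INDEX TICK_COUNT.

clock 0: start=28, rate=0.8, needs 60-28 = 32; ticks = ceil(32/0.8) = ceil(40.0000) = 40; reading at tick 40 = 28 + 0.8*40 = 60.0000
clock 1: start=14, rate=1.25, needs 60-14 = 46; ticks = ceil(46/1.25) = ceil(36.8000) = 37; reading at tick 37 = 14 + 1.25*37 = 60.2500
clock 2: start=16, rate=1.2, needs 60-16 = 44; ticks = ceil(44/1.2) = ceil(36.6667) = 37; reading at tick 37 = 16 + 1.2*37 = 60.4000
Minimum tick count = 37; winners = [1, 2]; smallest index = 1

Answer: 1 37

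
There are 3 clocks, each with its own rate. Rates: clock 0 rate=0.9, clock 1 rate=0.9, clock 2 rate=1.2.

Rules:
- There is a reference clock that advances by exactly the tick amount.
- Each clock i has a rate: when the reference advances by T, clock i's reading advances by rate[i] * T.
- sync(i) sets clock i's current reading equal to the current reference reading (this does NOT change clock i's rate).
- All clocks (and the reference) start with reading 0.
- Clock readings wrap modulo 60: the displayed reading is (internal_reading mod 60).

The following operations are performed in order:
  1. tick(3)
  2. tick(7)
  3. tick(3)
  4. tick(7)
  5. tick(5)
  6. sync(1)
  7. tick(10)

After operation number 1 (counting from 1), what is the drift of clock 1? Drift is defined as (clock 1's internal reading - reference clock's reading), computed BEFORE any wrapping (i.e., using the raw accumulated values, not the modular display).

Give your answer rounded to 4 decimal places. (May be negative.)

Answer: -0.3000

Derivation:
After op 1 tick(3): ref=3.0000 raw=[2.7000 2.7000 3.6000]
Drift of clock 1 after op 1: 2.7000 - 3.0000 = -0.3000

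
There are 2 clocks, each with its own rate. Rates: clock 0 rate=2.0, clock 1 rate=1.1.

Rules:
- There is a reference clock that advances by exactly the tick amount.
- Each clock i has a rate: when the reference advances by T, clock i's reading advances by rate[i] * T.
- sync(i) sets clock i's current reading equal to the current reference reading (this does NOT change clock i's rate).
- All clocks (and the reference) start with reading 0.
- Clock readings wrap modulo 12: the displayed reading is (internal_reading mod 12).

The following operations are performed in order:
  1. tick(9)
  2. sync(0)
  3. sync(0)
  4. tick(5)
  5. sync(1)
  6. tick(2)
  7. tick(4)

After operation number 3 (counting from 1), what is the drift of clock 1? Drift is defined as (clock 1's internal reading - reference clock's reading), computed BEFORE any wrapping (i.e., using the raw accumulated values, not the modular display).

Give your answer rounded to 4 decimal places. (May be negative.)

Answer: 0.9000

Derivation:
After op 1 tick(9): ref=9.0000 raw=[18.0000 9.9000]
After op 2 sync(0): ref=9.0000 raw=[9.0000 9.9000]
After op 3 sync(0): ref=9.0000 raw=[9.0000 9.9000]
Drift of clock 1 after op 3: 9.9000 - 9.0000 = 0.9000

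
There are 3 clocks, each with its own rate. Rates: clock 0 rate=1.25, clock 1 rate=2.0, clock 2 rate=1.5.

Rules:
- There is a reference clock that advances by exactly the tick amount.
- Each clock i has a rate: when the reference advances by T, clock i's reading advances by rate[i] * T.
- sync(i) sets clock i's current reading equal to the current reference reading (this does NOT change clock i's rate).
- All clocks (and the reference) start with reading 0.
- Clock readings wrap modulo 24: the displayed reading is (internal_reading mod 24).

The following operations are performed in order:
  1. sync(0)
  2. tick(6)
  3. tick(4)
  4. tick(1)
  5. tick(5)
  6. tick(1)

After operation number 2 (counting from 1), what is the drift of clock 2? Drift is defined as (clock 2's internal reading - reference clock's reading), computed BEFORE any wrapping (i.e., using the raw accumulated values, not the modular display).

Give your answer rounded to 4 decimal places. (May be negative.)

Answer: 3.0000

Derivation:
After op 1 sync(0): ref=0.0000 raw=[0.0000 0.0000 0.0000]
After op 2 tick(6): ref=6.0000 raw=[7.5000 12.0000 9.0000]
Drift of clock 2 after op 2: 9.0000 - 6.0000 = 3.0000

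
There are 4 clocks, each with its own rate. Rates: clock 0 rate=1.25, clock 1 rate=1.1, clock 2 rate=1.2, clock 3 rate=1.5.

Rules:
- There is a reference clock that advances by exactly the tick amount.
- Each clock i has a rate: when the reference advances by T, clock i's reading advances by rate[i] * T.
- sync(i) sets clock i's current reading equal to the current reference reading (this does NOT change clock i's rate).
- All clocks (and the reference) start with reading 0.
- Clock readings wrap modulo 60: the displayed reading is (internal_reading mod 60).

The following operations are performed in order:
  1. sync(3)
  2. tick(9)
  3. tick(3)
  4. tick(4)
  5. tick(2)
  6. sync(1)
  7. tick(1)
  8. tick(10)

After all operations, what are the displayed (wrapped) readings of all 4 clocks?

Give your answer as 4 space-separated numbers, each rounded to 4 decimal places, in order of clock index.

After op 1 sync(3): ref=0.0000 raw=[0.0000 0.0000 0.0000 0.0000]
After op 2 tick(9): ref=9.0000 raw=[11.2500 9.9000 10.8000 13.5000]
After op 3 tick(3): ref=12.0000 raw=[15.0000 13.2000 14.4000 18.0000]
After op 4 tick(4): ref=16.0000 raw=[20.0000 17.6000 19.2000 24.0000]
After op 5 tick(2): ref=18.0000 raw=[22.5000 19.8000 21.6000 27.0000]
After op 6 sync(1): ref=18.0000 raw=[22.5000 18.0000 21.6000 27.0000]
After op 7 tick(1): ref=19.0000 raw=[23.7500 19.1000 22.8000 28.5000]
After op 8 tick(10): ref=29.0000 raw=[36.2500 30.1000 34.8000 43.5000]
Wrap final raw readings (mod 60): 36.2500 mod 60 = 36.2500; 30.1000 mod 60 = 30.1000; 34.8000 mod 60 = 34.8000; 43.5000 mod 60 = 43.5000

Answer: 36.2500 30.1000 34.8000 43.5000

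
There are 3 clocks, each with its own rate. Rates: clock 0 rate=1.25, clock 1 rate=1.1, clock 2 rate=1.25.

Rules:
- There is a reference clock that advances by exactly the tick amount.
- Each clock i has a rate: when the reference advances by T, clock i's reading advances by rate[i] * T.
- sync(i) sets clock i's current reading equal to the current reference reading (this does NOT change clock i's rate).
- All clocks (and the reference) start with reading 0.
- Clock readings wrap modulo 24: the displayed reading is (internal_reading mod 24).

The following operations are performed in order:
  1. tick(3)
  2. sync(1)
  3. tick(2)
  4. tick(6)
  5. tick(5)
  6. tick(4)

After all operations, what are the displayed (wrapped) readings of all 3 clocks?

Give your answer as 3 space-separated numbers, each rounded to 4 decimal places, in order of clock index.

After op 1 tick(3): ref=3.0000 raw=[3.7500 3.3000 3.7500]
After op 2 sync(1): ref=3.0000 raw=[3.7500 3.0000 3.7500]
After op 3 tick(2): ref=5.0000 raw=[6.2500 5.2000 6.2500]
After op 4 tick(6): ref=11.0000 raw=[13.7500 11.8000 13.7500]
After op 5 tick(5): ref=16.0000 raw=[20.0000 17.3000 20.0000]
After op 6 tick(4): ref=20.0000 raw=[25.0000 21.7000 25.0000]
Wrap final raw readings (mod 24): 25.0000 mod 24 = 1.0000; 21.7000 mod 24 = 21.7000; 25.0000 mod 24 = 1.0000

Answer: 1.0000 21.7000 1.0000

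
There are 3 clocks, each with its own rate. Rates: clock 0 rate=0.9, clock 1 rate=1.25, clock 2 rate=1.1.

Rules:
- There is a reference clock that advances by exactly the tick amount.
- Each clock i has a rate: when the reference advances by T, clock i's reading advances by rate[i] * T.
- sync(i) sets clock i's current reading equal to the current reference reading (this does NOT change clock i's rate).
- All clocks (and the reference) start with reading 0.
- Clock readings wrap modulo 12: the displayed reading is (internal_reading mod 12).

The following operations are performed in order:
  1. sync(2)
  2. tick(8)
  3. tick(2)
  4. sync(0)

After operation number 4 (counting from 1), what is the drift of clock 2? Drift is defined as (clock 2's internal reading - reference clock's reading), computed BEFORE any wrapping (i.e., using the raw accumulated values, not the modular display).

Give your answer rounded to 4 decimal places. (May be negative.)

Answer: 1.0000

Derivation:
After op 1 sync(2): ref=0.0000 raw=[0.0000 0.0000 0.0000]
After op 2 tick(8): ref=8.0000 raw=[7.2000 10.0000 8.8000]
After op 3 tick(2): ref=10.0000 raw=[9.0000 12.5000 11.0000]
After op 4 sync(0): ref=10.0000 raw=[10.0000 12.5000 11.0000]
Drift of clock 2 after op 4: 11.0000 - 10.0000 = 1.0000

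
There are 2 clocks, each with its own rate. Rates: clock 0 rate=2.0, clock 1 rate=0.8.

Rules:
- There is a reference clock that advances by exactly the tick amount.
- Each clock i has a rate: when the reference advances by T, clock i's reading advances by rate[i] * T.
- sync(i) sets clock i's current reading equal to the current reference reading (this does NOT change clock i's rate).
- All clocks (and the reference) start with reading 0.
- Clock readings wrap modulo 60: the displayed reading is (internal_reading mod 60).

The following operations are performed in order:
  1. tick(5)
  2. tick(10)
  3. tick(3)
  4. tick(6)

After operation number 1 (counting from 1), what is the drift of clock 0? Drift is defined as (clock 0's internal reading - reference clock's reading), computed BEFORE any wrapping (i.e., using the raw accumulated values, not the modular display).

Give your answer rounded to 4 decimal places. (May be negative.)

Answer: 5.0000

Derivation:
After op 1 tick(5): ref=5.0000 raw=[10.0000 4.0000]
Drift of clock 0 after op 1: 10.0000 - 5.0000 = 5.0000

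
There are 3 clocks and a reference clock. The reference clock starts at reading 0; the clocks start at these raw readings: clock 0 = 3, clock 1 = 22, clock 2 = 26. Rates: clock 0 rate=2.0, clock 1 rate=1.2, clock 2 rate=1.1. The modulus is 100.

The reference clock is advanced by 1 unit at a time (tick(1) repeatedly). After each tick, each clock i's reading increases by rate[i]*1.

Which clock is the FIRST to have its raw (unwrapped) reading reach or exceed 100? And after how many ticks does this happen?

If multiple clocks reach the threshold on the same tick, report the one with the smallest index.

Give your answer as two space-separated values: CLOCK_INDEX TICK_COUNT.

clock 0: start=3, rate=2.0, needs 100-3 = 97; ticks = ceil(97/2.0) = ceil(48.5000) = 49; reading at tick 49 = 3 + 2.0*49 = 101.0000
clock 1: start=22, rate=1.2, needs 100-22 = 78; ticks = ceil(78/1.2) = ceil(65.0000) = 65; reading at tick 65 = 22 + 1.2*65 = 100.0000
clock 2: start=26, rate=1.1, needs 100-26 = 74; ticks = ceil(74/1.1) = ceil(67.2727) = 68; reading at tick 68 = 26 + 1.1*68 = 100.8000
Minimum tick count = 49; winners = [0]; smallest index = 0

Answer: 0 49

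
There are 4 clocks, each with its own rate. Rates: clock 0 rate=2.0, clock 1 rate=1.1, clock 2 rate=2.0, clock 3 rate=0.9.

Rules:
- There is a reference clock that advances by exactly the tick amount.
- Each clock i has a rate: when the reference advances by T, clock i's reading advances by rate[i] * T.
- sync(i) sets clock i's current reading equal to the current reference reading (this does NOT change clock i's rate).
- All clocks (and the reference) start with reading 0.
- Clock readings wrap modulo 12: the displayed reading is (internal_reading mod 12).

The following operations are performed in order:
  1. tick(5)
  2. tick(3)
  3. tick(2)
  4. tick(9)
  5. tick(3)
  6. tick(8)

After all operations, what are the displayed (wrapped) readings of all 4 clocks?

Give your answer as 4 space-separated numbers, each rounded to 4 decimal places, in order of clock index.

Answer: 0.0000 9.0000 0.0000 3.0000

Derivation:
After op 1 tick(5): ref=5.0000 raw=[10.0000 5.5000 10.0000 4.5000]
After op 2 tick(3): ref=8.0000 raw=[16.0000 8.8000 16.0000 7.2000]
After op 3 tick(2): ref=10.0000 raw=[20.0000 11.0000 20.0000 9.0000]
After op 4 tick(9): ref=19.0000 raw=[38.0000 20.9000 38.0000 17.1000]
After op 5 tick(3): ref=22.0000 raw=[44.0000 24.2000 44.0000 19.8000]
After op 6 tick(8): ref=30.0000 raw=[60.0000 33.0000 60.0000 27.0000]
Wrap final raw readings (mod 12): 60.0000 mod 12 = 0.0000; 33.0000 mod 12 = 9.0000; 60.0000 mod 12 = 0.0000; 27.0000 mod 12 = 3.0000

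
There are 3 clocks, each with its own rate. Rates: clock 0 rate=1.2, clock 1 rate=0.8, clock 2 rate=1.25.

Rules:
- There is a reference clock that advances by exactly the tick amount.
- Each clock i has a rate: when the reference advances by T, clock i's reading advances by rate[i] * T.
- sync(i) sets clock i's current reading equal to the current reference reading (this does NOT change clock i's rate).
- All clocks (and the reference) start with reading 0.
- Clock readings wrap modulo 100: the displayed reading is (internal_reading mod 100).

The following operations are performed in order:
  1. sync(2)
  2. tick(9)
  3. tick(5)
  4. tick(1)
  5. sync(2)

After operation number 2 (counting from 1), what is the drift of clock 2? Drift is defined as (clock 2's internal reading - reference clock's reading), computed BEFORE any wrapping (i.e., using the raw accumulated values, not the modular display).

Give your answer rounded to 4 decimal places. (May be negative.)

Answer: 2.2500

Derivation:
After op 1 sync(2): ref=0.0000 raw=[0.0000 0.0000 0.0000]
After op 2 tick(9): ref=9.0000 raw=[10.8000 7.2000 11.2500]
Drift of clock 2 after op 2: 11.2500 - 9.0000 = 2.2500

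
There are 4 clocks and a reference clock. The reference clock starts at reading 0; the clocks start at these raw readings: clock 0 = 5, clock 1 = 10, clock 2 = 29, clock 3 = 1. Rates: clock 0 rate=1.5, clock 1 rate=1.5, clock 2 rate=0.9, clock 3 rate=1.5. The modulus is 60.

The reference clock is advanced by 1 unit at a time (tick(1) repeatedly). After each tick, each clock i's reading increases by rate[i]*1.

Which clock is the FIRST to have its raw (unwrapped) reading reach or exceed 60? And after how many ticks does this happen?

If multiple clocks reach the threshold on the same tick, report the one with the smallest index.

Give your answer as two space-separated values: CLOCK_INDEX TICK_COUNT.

Answer: 1 34

Derivation:
clock 0: start=5, rate=1.5, needs 60-5 = 55; ticks = ceil(55/1.5) = ceil(36.6667) = 37; reading at tick 37 = 5 + 1.5*37 = 60.5000
clock 1: start=10, rate=1.5, needs 60-10 = 50; ticks = ceil(50/1.5) = ceil(33.3333) = 34; reading at tick 34 = 10 + 1.5*34 = 61.0000
clock 2: start=29, rate=0.9, needs 60-29 = 31; ticks = ceil(31/0.9) = ceil(34.4444) = 35; reading at tick 35 = 29 + 0.9*35 = 60.5000
clock 3: start=1, rate=1.5, needs 60-1 = 59; ticks = ceil(59/1.5) = ceil(39.3333) = 40; reading at tick 40 = 1 + 1.5*40 = 61.0000
Minimum tick count = 34; winners = [1]; smallest index = 1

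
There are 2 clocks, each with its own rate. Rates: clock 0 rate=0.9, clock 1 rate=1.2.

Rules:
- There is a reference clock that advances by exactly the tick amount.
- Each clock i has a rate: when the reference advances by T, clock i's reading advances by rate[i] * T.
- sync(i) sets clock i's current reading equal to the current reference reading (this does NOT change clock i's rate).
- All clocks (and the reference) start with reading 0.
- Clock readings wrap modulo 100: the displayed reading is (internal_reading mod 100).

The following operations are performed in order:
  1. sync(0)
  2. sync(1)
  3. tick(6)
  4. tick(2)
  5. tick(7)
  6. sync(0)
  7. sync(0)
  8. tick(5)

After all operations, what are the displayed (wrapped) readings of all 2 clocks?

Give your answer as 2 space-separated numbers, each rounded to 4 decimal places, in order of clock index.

Answer: 19.5000 24.0000

Derivation:
After op 1 sync(0): ref=0.0000 raw=[0.0000 0.0000]
After op 2 sync(1): ref=0.0000 raw=[0.0000 0.0000]
After op 3 tick(6): ref=6.0000 raw=[5.4000 7.2000]
After op 4 tick(2): ref=8.0000 raw=[7.2000 9.6000]
After op 5 tick(7): ref=15.0000 raw=[13.5000 18.0000]
After op 6 sync(0): ref=15.0000 raw=[15.0000 18.0000]
After op 7 sync(0): ref=15.0000 raw=[15.0000 18.0000]
After op 8 tick(5): ref=20.0000 raw=[19.5000 24.0000]
Wrap final raw readings (mod 100): 19.5000 mod 100 = 19.5000; 24.0000 mod 100 = 24.0000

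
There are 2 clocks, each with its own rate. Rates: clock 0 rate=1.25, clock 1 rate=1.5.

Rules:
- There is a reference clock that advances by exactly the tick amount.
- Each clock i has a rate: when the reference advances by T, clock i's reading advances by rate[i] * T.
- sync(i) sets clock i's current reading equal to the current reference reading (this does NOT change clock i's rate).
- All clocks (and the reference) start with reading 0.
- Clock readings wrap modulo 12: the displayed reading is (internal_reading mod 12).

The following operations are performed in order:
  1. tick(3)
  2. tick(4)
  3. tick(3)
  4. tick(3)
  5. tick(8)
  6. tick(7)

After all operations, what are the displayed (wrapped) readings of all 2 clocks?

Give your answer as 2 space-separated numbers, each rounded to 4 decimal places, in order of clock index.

After op 1 tick(3): ref=3.0000 raw=[3.7500 4.5000]
After op 2 tick(4): ref=7.0000 raw=[8.7500 10.5000]
After op 3 tick(3): ref=10.0000 raw=[12.5000 15.0000]
After op 4 tick(3): ref=13.0000 raw=[16.2500 19.5000]
After op 5 tick(8): ref=21.0000 raw=[26.2500 31.5000]
After op 6 tick(7): ref=28.0000 raw=[35.0000 42.0000]
Wrap final raw readings (mod 12): 35.0000 mod 12 = 11.0000; 42.0000 mod 12 = 6.0000

Answer: 11.0000 6.0000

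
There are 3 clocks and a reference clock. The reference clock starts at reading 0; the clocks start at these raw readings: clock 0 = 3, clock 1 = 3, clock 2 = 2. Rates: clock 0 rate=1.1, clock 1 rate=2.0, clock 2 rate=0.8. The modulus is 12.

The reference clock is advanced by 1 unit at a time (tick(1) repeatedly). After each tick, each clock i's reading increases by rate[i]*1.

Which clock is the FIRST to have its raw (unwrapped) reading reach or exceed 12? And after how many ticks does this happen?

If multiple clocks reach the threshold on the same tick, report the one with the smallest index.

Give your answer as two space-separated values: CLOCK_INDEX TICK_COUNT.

Answer: 1 5

Derivation:
clock 0: start=3, rate=1.1, needs 12-3 = 9; ticks = ceil(9/1.1) = ceil(8.1818) = 9; reading at tick 9 = 3 + 1.1*9 = 12.9000
clock 1: start=3, rate=2.0, needs 12-3 = 9; ticks = ceil(9/2.0) = ceil(4.5000) = 5; reading at tick 5 = 3 + 2.0*5 = 13.0000
clock 2: start=2, rate=0.8, needs 12-2 = 10; ticks = ceil(10/0.8) = ceil(12.5000) = 13; reading at tick 13 = 2 + 0.8*13 = 12.4000
Minimum tick count = 5; winners = [1]; smallest index = 1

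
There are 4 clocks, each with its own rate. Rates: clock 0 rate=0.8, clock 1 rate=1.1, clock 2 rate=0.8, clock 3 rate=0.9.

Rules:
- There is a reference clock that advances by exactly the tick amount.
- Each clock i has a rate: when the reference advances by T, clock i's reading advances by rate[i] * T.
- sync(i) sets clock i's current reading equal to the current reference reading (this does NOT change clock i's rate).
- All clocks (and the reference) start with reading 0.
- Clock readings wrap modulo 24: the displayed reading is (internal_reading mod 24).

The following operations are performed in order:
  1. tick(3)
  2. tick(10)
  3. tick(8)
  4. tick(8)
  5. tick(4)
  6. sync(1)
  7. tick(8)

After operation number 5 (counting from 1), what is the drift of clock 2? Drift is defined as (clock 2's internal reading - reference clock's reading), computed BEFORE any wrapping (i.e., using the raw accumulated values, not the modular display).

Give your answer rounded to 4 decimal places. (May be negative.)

After op 1 tick(3): ref=3.0000 raw=[2.4000 3.3000 2.4000 2.7000]
After op 2 tick(10): ref=13.0000 raw=[10.4000 14.3000 10.4000 11.7000]
After op 3 tick(8): ref=21.0000 raw=[16.8000 23.1000 16.8000 18.9000]
After op 4 tick(8): ref=29.0000 raw=[23.2000 31.9000 23.2000 26.1000]
After op 5 tick(4): ref=33.0000 raw=[26.4000 36.3000 26.4000 29.7000]
Drift of clock 2 after op 5: 26.4000 - 33.0000 = -6.6000

Answer: -6.6000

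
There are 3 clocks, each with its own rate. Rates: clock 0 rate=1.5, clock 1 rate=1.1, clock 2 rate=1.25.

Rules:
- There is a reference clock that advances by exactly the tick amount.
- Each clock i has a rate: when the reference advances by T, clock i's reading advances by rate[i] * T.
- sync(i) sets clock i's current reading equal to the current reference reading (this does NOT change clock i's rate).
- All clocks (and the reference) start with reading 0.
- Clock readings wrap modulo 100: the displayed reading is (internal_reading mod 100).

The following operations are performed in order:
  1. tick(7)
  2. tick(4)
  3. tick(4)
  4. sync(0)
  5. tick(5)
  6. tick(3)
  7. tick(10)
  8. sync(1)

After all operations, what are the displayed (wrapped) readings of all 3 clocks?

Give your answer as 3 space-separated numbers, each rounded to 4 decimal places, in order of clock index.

After op 1 tick(7): ref=7.0000 raw=[10.5000 7.7000 8.7500]
After op 2 tick(4): ref=11.0000 raw=[16.5000 12.1000 13.7500]
After op 3 tick(4): ref=15.0000 raw=[22.5000 16.5000 18.7500]
After op 4 sync(0): ref=15.0000 raw=[15.0000 16.5000 18.7500]
After op 5 tick(5): ref=20.0000 raw=[22.5000 22.0000 25.0000]
After op 6 tick(3): ref=23.0000 raw=[27.0000 25.3000 28.7500]
After op 7 tick(10): ref=33.0000 raw=[42.0000 36.3000 41.2500]
After op 8 sync(1): ref=33.0000 raw=[42.0000 33.0000 41.2500]
Wrap final raw readings (mod 100): 42.0000 mod 100 = 42.0000; 33.0000 mod 100 = 33.0000; 41.2500 mod 100 = 41.2500

Answer: 42.0000 33.0000 41.2500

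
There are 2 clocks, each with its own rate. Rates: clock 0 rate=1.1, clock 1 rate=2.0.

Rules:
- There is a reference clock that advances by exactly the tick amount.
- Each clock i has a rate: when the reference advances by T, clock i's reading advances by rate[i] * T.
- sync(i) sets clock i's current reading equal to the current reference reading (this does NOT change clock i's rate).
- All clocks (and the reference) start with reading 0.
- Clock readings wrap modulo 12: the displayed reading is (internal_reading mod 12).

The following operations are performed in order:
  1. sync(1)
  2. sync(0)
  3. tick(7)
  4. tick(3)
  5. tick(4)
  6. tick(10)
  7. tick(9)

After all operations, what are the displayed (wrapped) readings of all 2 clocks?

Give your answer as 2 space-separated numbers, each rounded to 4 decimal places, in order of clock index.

Answer: 0.3000 6.0000

Derivation:
After op 1 sync(1): ref=0.0000 raw=[0.0000 0.0000]
After op 2 sync(0): ref=0.0000 raw=[0.0000 0.0000]
After op 3 tick(7): ref=7.0000 raw=[7.7000 14.0000]
After op 4 tick(3): ref=10.0000 raw=[11.0000 20.0000]
After op 5 tick(4): ref=14.0000 raw=[15.4000 28.0000]
After op 6 tick(10): ref=24.0000 raw=[26.4000 48.0000]
After op 7 tick(9): ref=33.0000 raw=[36.3000 66.0000]
Wrap final raw readings (mod 12): 36.3000 mod 12 = 0.3000; 66.0000 mod 12 = 6.0000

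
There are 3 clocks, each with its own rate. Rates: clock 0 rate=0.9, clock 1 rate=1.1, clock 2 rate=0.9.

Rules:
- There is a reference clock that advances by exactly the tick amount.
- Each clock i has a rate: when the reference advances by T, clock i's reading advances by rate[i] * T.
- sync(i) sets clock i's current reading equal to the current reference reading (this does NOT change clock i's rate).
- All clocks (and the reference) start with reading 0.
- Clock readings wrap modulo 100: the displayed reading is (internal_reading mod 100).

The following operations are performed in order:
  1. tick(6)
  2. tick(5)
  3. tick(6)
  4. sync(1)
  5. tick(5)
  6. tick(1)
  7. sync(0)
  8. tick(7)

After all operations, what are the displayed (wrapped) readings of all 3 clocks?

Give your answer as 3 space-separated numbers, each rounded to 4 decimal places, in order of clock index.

After op 1 tick(6): ref=6.0000 raw=[5.4000 6.6000 5.4000]
After op 2 tick(5): ref=11.0000 raw=[9.9000 12.1000 9.9000]
After op 3 tick(6): ref=17.0000 raw=[15.3000 18.7000 15.3000]
After op 4 sync(1): ref=17.0000 raw=[15.3000 17.0000 15.3000]
After op 5 tick(5): ref=22.0000 raw=[19.8000 22.5000 19.8000]
After op 6 tick(1): ref=23.0000 raw=[20.7000 23.6000 20.7000]
After op 7 sync(0): ref=23.0000 raw=[23.0000 23.6000 20.7000]
After op 8 tick(7): ref=30.0000 raw=[29.3000 31.3000 27.0000]
Wrap final raw readings (mod 100): 29.3000 mod 100 = 29.3000; 31.3000 mod 100 = 31.3000; 27.0000 mod 100 = 27.0000

Answer: 29.3000 31.3000 27.0000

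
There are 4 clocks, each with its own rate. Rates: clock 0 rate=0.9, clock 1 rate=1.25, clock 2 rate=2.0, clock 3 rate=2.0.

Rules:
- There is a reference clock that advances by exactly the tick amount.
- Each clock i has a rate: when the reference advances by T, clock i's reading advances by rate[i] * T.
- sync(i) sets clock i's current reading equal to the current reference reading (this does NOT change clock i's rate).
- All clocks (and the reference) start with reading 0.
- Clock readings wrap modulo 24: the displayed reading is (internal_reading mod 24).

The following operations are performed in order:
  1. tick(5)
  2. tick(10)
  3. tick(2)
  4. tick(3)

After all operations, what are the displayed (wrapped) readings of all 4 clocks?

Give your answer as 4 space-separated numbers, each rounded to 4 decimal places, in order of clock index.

Answer: 18.0000 1.0000 16.0000 16.0000

Derivation:
After op 1 tick(5): ref=5.0000 raw=[4.5000 6.2500 10.0000 10.0000]
After op 2 tick(10): ref=15.0000 raw=[13.5000 18.7500 30.0000 30.0000]
After op 3 tick(2): ref=17.0000 raw=[15.3000 21.2500 34.0000 34.0000]
After op 4 tick(3): ref=20.0000 raw=[18.0000 25.0000 40.0000 40.0000]
Wrap final raw readings (mod 24): 18.0000 mod 24 = 18.0000; 25.0000 mod 24 = 1.0000; 40.0000 mod 24 = 16.0000; 40.0000 mod 24 = 16.0000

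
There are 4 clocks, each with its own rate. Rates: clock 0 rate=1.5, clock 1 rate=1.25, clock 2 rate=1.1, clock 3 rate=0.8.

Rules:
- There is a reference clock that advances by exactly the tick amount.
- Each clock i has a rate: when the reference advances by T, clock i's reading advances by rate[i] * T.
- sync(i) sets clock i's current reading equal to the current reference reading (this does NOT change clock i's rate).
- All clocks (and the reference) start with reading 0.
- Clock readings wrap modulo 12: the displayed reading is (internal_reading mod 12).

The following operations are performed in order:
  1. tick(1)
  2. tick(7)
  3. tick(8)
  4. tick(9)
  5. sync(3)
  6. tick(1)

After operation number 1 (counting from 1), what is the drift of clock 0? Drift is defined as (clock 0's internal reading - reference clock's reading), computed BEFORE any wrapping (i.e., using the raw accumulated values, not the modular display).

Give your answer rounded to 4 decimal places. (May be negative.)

Answer: 0.5000

Derivation:
After op 1 tick(1): ref=1.0000 raw=[1.5000 1.2500 1.1000 0.8000]
Drift of clock 0 after op 1: 1.5000 - 1.0000 = 0.5000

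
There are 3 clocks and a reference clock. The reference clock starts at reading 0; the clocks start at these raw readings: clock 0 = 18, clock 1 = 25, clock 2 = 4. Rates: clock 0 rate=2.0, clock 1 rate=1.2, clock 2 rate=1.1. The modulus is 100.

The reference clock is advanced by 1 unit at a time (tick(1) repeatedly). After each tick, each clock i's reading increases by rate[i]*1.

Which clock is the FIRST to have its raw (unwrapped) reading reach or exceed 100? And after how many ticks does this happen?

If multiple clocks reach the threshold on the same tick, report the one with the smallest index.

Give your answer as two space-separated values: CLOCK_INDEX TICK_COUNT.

Answer: 0 41

Derivation:
clock 0: start=18, rate=2.0, needs 100-18 = 82; ticks = ceil(82/2.0) = ceil(41.0000) = 41; reading at tick 41 = 18 + 2.0*41 = 100.0000
clock 1: start=25, rate=1.2, needs 100-25 = 75; ticks = ceil(75/1.2) = ceil(62.5000) = 63; reading at tick 63 = 25 + 1.2*63 = 100.6000
clock 2: start=4, rate=1.1, needs 100-4 = 96; ticks = ceil(96/1.1) = ceil(87.2727) = 88; reading at tick 88 = 4 + 1.1*88 = 100.8000
Minimum tick count = 41; winners = [0]; smallest index = 0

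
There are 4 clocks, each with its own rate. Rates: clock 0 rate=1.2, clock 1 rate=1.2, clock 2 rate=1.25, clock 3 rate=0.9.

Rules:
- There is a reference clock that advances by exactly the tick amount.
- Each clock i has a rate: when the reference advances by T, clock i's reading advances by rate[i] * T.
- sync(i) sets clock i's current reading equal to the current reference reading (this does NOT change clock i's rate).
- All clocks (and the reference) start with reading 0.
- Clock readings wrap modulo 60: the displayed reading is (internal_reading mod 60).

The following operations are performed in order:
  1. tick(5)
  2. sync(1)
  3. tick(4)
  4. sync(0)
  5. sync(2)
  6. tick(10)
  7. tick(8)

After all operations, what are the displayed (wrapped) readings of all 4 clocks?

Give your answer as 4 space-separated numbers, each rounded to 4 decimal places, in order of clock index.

After op 1 tick(5): ref=5.0000 raw=[6.0000 6.0000 6.2500 4.5000]
After op 2 sync(1): ref=5.0000 raw=[6.0000 5.0000 6.2500 4.5000]
After op 3 tick(4): ref=9.0000 raw=[10.8000 9.8000 11.2500 8.1000]
After op 4 sync(0): ref=9.0000 raw=[9.0000 9.8000 11.2500 8.1000]
After op 5 sync(2): ref=9.0000 raw=[9.0000 9.8000 9.0000 8.1000]
After op 6 tick(10): ref=19.0000 raw=[21.0000 21.8000 21.5000 17.1000]
After op 7 tick(8): ref=27.0000 raw=[30.6000 31.4000 31.5000 24.3000]
Wrap final raw readings (mod 60): 30.6000 mod 60 = 30.6000; 31.4000 mod 60 = 31.4000; 31.5000 mod 60 = 31.5000; 24.3000 mod 60 = 24.3000

Answer: 30.6000 31.4000 31.5000 24.3000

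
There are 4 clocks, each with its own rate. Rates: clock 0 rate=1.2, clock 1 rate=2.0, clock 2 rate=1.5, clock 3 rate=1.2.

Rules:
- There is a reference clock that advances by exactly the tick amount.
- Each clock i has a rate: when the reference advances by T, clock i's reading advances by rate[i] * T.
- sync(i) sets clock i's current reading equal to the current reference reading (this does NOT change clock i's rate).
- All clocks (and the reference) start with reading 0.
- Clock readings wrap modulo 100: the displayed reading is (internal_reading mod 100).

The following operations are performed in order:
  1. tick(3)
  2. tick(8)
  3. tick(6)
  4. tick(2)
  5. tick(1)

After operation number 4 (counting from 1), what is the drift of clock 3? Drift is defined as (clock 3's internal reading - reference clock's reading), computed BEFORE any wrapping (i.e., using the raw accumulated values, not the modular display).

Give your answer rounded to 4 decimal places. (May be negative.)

After op 1 tick(3): ref=3.0000 raw=[3.6000 6.0000 4.5000 3.6000]
After op 2 tick(8): ref=11.0000 raw=[13.2000 22.0000 16.5000 13.2000]
After op 3 tick(6): ref=17.0000 raw=[20.4000 34.0000 25.5000 20.4000]
After op 4 tick(2): ref=19.0000 raw=[22.8000 38.0000 28.5000 22.8000]
Drift of clock 3 after op 4: 22.8000 - 19.0000 = 3.8000

Answer: 3.8000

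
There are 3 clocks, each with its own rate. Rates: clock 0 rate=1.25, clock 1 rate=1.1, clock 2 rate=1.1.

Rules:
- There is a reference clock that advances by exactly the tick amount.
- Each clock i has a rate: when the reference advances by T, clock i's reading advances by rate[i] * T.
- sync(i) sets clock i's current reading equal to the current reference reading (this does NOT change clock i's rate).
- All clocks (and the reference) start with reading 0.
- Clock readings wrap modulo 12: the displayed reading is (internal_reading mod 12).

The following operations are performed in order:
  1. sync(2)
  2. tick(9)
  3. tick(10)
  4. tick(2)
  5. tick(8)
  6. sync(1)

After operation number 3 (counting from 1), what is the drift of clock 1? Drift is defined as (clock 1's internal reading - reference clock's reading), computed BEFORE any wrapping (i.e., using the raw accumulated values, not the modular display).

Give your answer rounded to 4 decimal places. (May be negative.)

After op 1 sync(2): ref=0.0000 raw=[0.0000 0.0000 0.0000]
After op 2 tick(9): ref=9.0000 raw=[11.2500 9.9000 9.9000]
After op 3 tick(10): ref=19.0000 raw=[23.7500 20.9000 20.9000]
Drift of clock 1 after op 3: 20.9000 - 19.0000 = 1.9000

Answer: 1.9000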